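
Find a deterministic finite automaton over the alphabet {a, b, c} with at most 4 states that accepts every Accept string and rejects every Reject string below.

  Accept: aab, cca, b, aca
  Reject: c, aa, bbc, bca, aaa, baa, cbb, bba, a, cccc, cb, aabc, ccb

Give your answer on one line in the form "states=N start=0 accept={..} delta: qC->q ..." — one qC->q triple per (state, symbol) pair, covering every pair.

states=3 start=0 accept={1} delta: 0a->0 0b->1 0c->2 1a->0 1b->0 1c->0 2a->1 2b->2 2c->2

Fold the examples into a partial DFA from state 0: repeatedly fix the first undefined (state, symbol) met by the shortest-then-alphabetical prefix, trying targets in increasing order and rejecting any under which an Accept and a Reject string meet in one state with the same remainder; add a state when all current targets are rejected. Accepting states are where Accept strings end.
a: 0a undefined. 0a->0: ok.
b: 0b undefined. 0b->0: no, aab/aa meet in 0. Open state 1: 0b->1.
c: 0c undefined. 0c->0: no, aab/cb meet in 1. 0c->1: no, aab/c meet in 1. Open state 2: 0c->2.
ba: 1a undefined. 1a->0: ok.
bb: 1b undefined. 1b->0: ok.
bc: 1c undefined. 1c->0: ok.
cb: 2b undefined. 2b->0: no, aab/cbb meet in 1. 2b->1: no, aab/cb meet in 1. 2b->2: ok.
cc: 2c undefined. 2c->0: no, aab/ccb meet in 1. 2c->1: no, cca/aa meet in 0. 2c->2: ok.
aca: 2a undefined. 2a->0: no, cca/aa meet in 0. 2a->1: ok.
All examples now run through 3 states with every (state, symbol) defined. Accept strings end in {1}, Reject strings end in {0,2}; accept={1}.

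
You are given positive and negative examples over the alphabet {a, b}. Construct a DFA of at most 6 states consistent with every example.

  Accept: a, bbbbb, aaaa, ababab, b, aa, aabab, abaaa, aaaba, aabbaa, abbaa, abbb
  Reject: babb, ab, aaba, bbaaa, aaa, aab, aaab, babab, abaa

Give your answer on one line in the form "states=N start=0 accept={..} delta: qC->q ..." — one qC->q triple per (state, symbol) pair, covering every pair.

states=6 start=0 accept={0,1,2} delta: 0a->1 0b->0 1a->2 1b->3 2a->3 2b->4 3a->2 3b->5 4a->4 4b->0 5a->0 5b->0

Grow the machine one transition at a time. Run the examples from 0; the earliest place one falls off (shortest prefix, ties alphabetical) gets sent to the lowest-numbered state that keeps every Accept/Reject pair distinguishable — a pair clashes when both reach the same state with identical unread suffix — and to a fresh state only if none does.
a: 0a undefined. 0a->0: no, a/aaa meet in 0. Open state 1: 0a->1.
b: 0b undefined. 0b->0: ok.
aa: 1a undefined. 1a->0: no, a/aaba meet in 1. 1a->1: no, a/bbaaa meet in 1. Open state 2: 1a->2.
ab: 1b undefined. 1b->0: no, bbbbb/babb meet in 0. 1b->1: no, a/babb meet in 1. 1b->2: no, aaaa/abaa meet in 2 with "aa" left. Open state 3: 1b->3.
aaa: 2a undefined. 2a->0: no, bbbbb/bbaaa meet in 0. 2a->1: no, a/bbaaa meet in 1. 2a->2: no, aaaa/bbaaa meet in 2. 2a->3: ok.
aab: 2b undefined. 2b->0: no, a/aaba meet in 1. 2b->1: no, a/aab meet in 1. 2b->2: no, aa/aab meet in 2. 2b->3: no, aaaa/aaba meet in 3 with "a" left. Open state 4: 2b->4.
aba: 3a undefined. 3a->0: no, a/abaa meet in 1. 3a->1: no, ababab/ab meet in 3. 3a->2: ok.
abb: 3b undefined. 3b->0: no, bbbbb/babb meet in 0. 3b->1: no, a/babb meet in 1. 3b->2: no, aaaa/babb meet in 2. 3b->3: no, abbaa/babb meet in 3. 3b->4: no, aaaba/aaba meet in 4 with "a" left. Open state 5: 3b->5.
aaba: 4a undefined. 4a->0: no, bbbbb/aaba meet in 0. 4a->1: no, a/aaba meet in 1. 4a->2: no, aaaa/aaba meet in 2. 4a->3: no, ababab/babb meet in 5. 4a->4: ok.
aabb: 4b undefined. 4b->0: ok.
abba: 5a undefined. 5a->0: ok.
abbb: 5b undefined. 5b->0: ok.
All examples now run through 6 states with every (state, symbol) defined. Accept strings end in {0,1,2}, Reject strings end in {3,4,5}; accept={0,1,2}.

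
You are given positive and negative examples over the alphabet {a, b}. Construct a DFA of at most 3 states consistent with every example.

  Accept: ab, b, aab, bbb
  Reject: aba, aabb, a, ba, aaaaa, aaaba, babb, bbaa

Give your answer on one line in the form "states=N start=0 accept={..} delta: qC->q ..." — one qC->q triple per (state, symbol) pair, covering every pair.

State merging on the prefix tree: take the shortest (then alphabetical) example prefix whose next move is undefined and point that move at state 0, else 1, else 2, ...; a target is out if some Accept/Reject pair would then sit in one state with the same input left (inseparable). If every existing state is out, open a new one.
a: 0a undefined. 0a->0: ok.
b: 0b undefined. 0b->0: no, ab/aba meet in 0. Open state 1: 0b->1.
ba: 1a undefined. 1a->0: ok.
bb: 1b undefined. 1b->0: ok.
All examples now run through 2 states with every (state, symbol) defined. Accept strings end in {1}, Reject strings end in {0}; accept={1}.

states=2 start=0 accept={1} delta: 0a->0 0b->1 1a->0 1b->0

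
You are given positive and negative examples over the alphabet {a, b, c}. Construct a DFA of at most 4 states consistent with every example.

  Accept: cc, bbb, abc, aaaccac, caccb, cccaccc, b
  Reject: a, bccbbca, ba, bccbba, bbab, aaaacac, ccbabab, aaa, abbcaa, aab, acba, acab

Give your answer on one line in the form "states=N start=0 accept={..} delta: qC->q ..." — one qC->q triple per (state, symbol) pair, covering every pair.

Fold the examples into a partial DFA from state 0: repeatedly fix the first undefined (state, symbol) met by the shortest-then-alphabetical prefix, trying targets in increasing order and rejecting any under which an Accept and a Reject string meet in one state with the same remainder; add a state when all current targets are rejected. Accepting states are where Accept strings end.
a: 0a undefined. 0a->0: no, b/aab meet in 0 with "b" left. Open state 1: 0a->1.
b: 0b undefined. 0b->0: ok.
c: 0c undefined. 0c->0: ok.
aa: 1a undefined. 1a->0: no, cc/aab meet in 0. 1a->1: ok.
ab: 1b undefined. 1b->0: no, cc/bbab meet in 0. 1b->1: ok.
ac: 1c undefined. 1c->0: no, cc/aaaacac meet in 0. 1c->1: no, abc/a meet in 1. Open state 2: 1c->2.
aca: 2a undefined. 2a->0: no, cc/aaaacac meet in 0. 2a->1: no, abc/aaaacac meet in 2. 2a->2: no, abc/abbcaa meet in 2. Open state 3: 2a->3.
acb: 2b undefined. 2b->0: ok.
acab: 3b undefined. 3b->0: no, cc/acab meet in 0. 3b->1: ok.
cacc: 2c undefined. 2c->0: ok.
abbcaa: 3a undefined. 3a->0: no, cc/abbcaa meet in 0. 3a->1: ok.
aaaacac: 3c undefined. 3c->0: no, cc/aaaacac meet in 0. 3c->1: ok.
All examples now run through 4 states with every (state, symbol) defined. Accept strings end in {0,2}, Reject strings end in {1}; accept={0,2}.

states=4 start=0 accept={0,2} delta: 0a->1 0b->0 0c->0 1a->1 1b->1 1c->2 2a->3 2b->0 2c->0 3a->1 3b->1 3c->1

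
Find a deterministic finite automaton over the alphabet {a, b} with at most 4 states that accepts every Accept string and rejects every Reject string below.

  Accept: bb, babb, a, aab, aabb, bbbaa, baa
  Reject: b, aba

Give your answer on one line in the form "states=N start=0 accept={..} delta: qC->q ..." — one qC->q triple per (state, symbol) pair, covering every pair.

states=4 start=0 accept={0,1,3} delta: 0a->1 0b->2 1a->1 1b->3 2a->0 2b->0 3a->2 3b->0

State merging on the prefix tree: take the shortest (then alphabetical) example prefix whose next move is undefined and point that move at state 0, else 1, else 2, ...; a target is out if some Accept/Reject pair would then sit in one state with the same input left (inseparable). If every existing state is out, open a new one.
a: 0a undefined. 0a->0: no, aab/b meet in 0 with "b" left. Open state 1: 0a->1.
b: 0b undefined. 0b->0: no, bb/b meet in 0. 0b->1: no, a/b meet in 1. Open state 2: 0b->2.
aa: 1a undefined. 1a->0: no, aab/b meet in 2. 1a->1: ok.
ab: 1b undefined. 1b->0: no, a/aba meet in 1. 1b->1: no, a/aba meet in 1. 1b->2: no, aab/b meet in 2. Open state 3: 1b->3.
ba: 2a undefined. 2a->0: ok.
bb: 2b undefined. 2b->0: ok.
aba: 3a undefined. 3a->0: no, bb/aba meet in 0. 3a->1: no, a/aba meet in 1. 3a->2: ok.
aabb: 3b undefined. 3b->0: ok.
All examples now run through 4 states with every (state, symbol) defined. Accept strings end in {0,1,3}, Reject strings end in {2}; accept={0,1,3}.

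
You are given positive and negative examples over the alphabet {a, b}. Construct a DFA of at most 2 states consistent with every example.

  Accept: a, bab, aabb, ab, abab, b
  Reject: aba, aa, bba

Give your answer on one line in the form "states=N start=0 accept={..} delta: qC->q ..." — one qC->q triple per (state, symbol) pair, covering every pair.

Grow the machine one transition at a time. Run the examples from 0; the earliest place one falls off (shortest prefix, ties alphabetical) gets sent to the lowest-numbered state that keeps every Accept/Reject pair distinguishable — a pair clashes when both reach the same state with identical unread suffix — and to a fresh state only if none does.
a: 0a undefined. 0a->0: no, a/aa meet in 0. Open state 1: 0a->1.
b: 0b undefined. 0b->0: no, a/bba meet in 1. 0b->1: ok.
aa: 1a undefined. 1a->0: ok.
ab: 1b undefined. 1b->0: no, a/aba meet in 1. 1b->1: ok.
All examples now run through 2 states with every (state, symbol) defined. Accept strings end in {1}, Reject strings end in {0}; accept={1}.

states=2 start=0 accept={1} delta: 0a->1 0b->1 1a->0 1b->1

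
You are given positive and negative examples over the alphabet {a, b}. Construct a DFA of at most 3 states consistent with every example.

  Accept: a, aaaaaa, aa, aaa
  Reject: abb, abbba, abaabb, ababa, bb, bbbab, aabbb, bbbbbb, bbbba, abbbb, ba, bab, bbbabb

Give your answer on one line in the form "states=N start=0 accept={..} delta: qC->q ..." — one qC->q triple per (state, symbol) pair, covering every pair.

states=2 start=0 accept={0} delta: 0a->0 0b->1 1a->1 1b->1

State merging on the prefix tree: take the shortest (then alphabetical) example prefix whose next move is undefined and point that move at state 0, else 1, else 2, ...; a target is out if some Accept/Reject pair would then sit in one state with the same input left (inseparable). If every existing state is out, open a new one.
a: 0a undefined. 0a->0: ok.
b: 0b undefined. 0b->0: no, a/abb meet in 0. Open state 1: 0b->1.
ba: 1a undefined. 1a->0: no, a/ababa meet in 0. 1a->1: ok.
bb: 1b undefined. 1b->0: no, a/abb meet in 0. 1b->1: ok.
All examples now run through 2 states with every (state, symbol) defined. Accept strings end in {0}, Reject strings end in {1}; accept={0}.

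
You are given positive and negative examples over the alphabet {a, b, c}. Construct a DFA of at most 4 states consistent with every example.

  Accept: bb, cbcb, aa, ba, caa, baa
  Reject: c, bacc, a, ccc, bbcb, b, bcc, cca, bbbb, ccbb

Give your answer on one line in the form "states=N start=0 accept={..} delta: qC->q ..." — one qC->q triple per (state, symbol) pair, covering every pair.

states=4 start=0 accept={0,3} delta: 0a->1 0b->1 0c->2 1a->3 1b->3 1c->0 2a->1 2b->0 2c->2 3a->0 3b->0 3c->0

Grow the machine one transition at a time. Run the examples from 0; the earliest place one falls off (shortest prefix, ties alphabetical) gets sent to the lowest-numbered state that keeps every Accept/Reject pair distinguishable — a pair clashes when both reach the same state with identical unread suffix — and to a fresh state only if none does.
a: 0a undefined. 0a->0: no, aa/a meet in 0. Open state 1: 0a->1.
b: 0b undefined. 0b->0: no, bb/b meet in 0. 0b->1: ok.
c: 0c undefined. 0c->0: no, bb/ccbb meet in 1 with "b" left. 0c->1: no, cbcb/bbcb meet in 1 with "bcb" left. Open state 2: 0c->2.
aa: 1a undefined. 1a->0: no, baa/a meet in 1. 1a->1: no, aa/a meet in 1. 1a->2: no, aa/c meet in 2. Open state 3: 1a->3.
bb: 1b undefined. 1b->0: no, bb/bbbb meet in 0. 1b->1: no, bb/a meet in 1. 1b->2: no, bb/c meet in 2. 1b->3: ok.
bc: 1c undefined. 1c->0: ok.
ca: 2a undefined. 2a->0: no, caa/a meet in 1. 2a->1: ok.
cb: 2b undefined. 2b->0: ok.
cc: 2c undefined. 2c->0: no, bb/ccbb meet in 3. 2c->1: no, bb/cca meet in 3. 2c->2: ok.
baa: 3a undefined. 3a->0: ok.
bac: 3c undefined. 3c->0: ok.
bbb: 3b undefined. 3b->0: ok.
All examples now run through 4 states with every (state, symbol) defined. Accept strings end in {0,3}, Reject strings end in {1,2}; accept={0,3}.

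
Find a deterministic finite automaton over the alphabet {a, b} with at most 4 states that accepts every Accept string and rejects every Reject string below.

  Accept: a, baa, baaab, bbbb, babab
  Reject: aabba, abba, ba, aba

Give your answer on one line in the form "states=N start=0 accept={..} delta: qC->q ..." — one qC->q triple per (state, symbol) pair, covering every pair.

states=3 start=0 accept={0,1} delta: 0a->0 0b->1 1a->2 1b->1 2a->0 2b->0

State merging on the prefix tree: take the shortest (then alphabetical) example prefix whose next move is undefined and point that move at state 0, else 1, else 2, ...; a target is out if some Accept/Reject pair would then sit in one state with the same input left (inseparable). If every existing state is out, open a new one.
a: 0a undefined. 0a->0: ok.
b: 0b undefined. 0b->0: no, a/aabba meet in 0. Open state 1: 0b->1.
ba: 1a undefined. 1a->0: no, a/ba meet in 0. 1a->1: no, baa/ba meet in 1. Open state 2: 1a->2.
bb: 1b undefined. 1b->0: no, a/aabba meet in 0. 1b->1: ok.
baa: 2a undefined. 2a->0: ok.
bab: 2b undefined. 2b->0: ok.
All examples now run through 3 states with every (state, symbol) defined. Accept strings end in {0,1}, Reject strings end in {2}; accept={0,1}.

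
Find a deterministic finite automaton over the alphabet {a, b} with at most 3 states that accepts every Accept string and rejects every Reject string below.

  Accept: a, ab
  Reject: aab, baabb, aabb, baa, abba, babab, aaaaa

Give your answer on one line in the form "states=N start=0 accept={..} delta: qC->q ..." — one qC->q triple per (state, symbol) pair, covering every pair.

Fold the examples into a partial DFA from state 0: repeatedly fix the first undefined (state, symbol) met by the shortest-then-alphabetical prefix, trying targets in increasing order and rejecting any under which an Accept and a Reject string meet in one state with the same remainder; add a state when all current targets are rejected. Accepting states are where Accept strings end.
a: 0a undefined. 0a->0: no, a/aaaaa meet in 0. Open state 1: 0a->1.
b: 0b undefined. 0b->0: ok.
aa: 1a undefined. 1a->0: no, a/aaaaa meet in 1. 1a->1: no, a/baa meet in 1. Open state 2: 1a->2.
ab: 1b undefined. 1b->0: no, a/abba meet in 1. 1b->1: ok.
aaa: 2a undefined. 2a->0: ok.
aab: 2b undefined. 2b->0: ok.
All examples now run through 3 states with every (state, symbol) defined. Accept strings end in {1}, Reject strings end in {0,2}; accept={1}.

states=3 start=0 accept={1} delta: 0a->1 0b->0 1a->2 1b->1 2a->0 2b->0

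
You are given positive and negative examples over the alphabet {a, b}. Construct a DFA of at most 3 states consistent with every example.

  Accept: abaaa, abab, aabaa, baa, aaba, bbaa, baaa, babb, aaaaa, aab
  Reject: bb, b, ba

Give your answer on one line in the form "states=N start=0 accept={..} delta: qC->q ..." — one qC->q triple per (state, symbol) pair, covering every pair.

states=3 start=0 accept={2} delta: 0a->1 0b->0 1a->2 1b->2 2a->2 2b->2

Fold the examples into a partial DFA from state 0: repeatedly fix the first undefined (state, symbol) met by the shortest-then-alphabetical prefix, trying targets in increasing order and rejecting any under which an Accept and a Reject string meet in one state with the same remainder; add a state when all current targets are rejected. Accepting states are where Accept strings end.
a: 0a undefined. 0a->0: no, aaba/ba meet in 0 with "ba" left. Open state 1: 0a->1.
b: 0b undefined. 0b->0: ok.
aa: 1a undefined. 1a->0: no, aabaa/bb meet in 0. 1a->1: no, baa/ba meet in 1. Open state 2: 1a->2.
ab: 1b undefined. 1b->0: no, abab/bb meet in 0. 1b->1: no, babb/ba meet in 1. 1b->2: ok.
aaa: 2a undefined. 2a->0: no, abab/bb meet in 0. 2a->1: no, abaaa/ba meet in 1. 2a->2: ok.
aab: 2b undefined. 2b->0: no, abab/bb meet in 0. 2b->1: no, abab/ba meet in 1. 2b->2: ok.
All examples now run through 3 states with every (state, symbol) defined. Accept strings end in {2}, Reject strings end in {0,1}; accept={2}.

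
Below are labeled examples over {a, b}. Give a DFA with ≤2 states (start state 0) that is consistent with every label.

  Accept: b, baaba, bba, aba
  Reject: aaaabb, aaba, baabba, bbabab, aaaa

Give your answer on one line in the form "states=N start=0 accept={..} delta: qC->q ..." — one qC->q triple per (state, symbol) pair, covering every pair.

Fold the examples into a partial DFA from state 0: repeatedly fix the first undefined (state, symbol) met by the shortest-then-alphabetical prefix, trying targets in increasing order and rejecting any under which an Accept and a Reject string meet in one state with the same remainder; add a state when all current targets are rejected. Accepting states are where Accept strings end.
a: 0a undefined. 0a->0: no, aba/aaba meet in 0 with "ba" left. Open state 1: 0a->1.
b: 0b undefined. 0b->0: no, baaba/aaba meet in 1 with "aba" left. 0b->1: ok.
aa: 1a undefined. 1a->0: ok.
ab: 1b undefined. 1b->0: ok.
All examples now run through 2 states with every (state, symbol) defined. Accept strings end in {1}, Reject strings end in {0}; accept={1}.

states=2 start=0 accept={1} delta: 0a->1 0b->1 1a->0 1b->0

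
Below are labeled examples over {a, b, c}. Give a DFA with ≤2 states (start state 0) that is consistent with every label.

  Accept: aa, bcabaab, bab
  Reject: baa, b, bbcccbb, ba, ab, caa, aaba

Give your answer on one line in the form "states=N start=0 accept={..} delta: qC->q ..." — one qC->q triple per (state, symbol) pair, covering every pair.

Grow the machine one transition at a time. Run the examples from 0; the earliest place one falls off (shortest prefix, ties alphabetical) gets sent to the lowest-numbered state that keeps every Accept/Reject pair distinguishable — a pair clashes when both reach the same state with identical unread suffix — and to a fresh state only if none does.
a: 0a undefined. 0a->0: ok.
b: 0b undefined. 0b->0: no, aa/baa meet in 0. Open state 1: 0b->1.
c: 0c undefined. 0c->0: no, aa/caa meet in 0. 0c->1: ok.
ba: 1a undefined. 1a->0: no, aa/baa meet in 0. 1a->1: ok.
bb: 1b undefined. 1b->0: ok.
bc: 1c undefined. 1c->0: ok.
All examples now run through 2 states with every (state, symbol) defined. Accept strings end in {0}, Reject strings end in {1}; accept={0}.

states=2 start=0 accept={0} delta: 0a->0 0b->1 0c->1 1a->1 1b->0 1c->0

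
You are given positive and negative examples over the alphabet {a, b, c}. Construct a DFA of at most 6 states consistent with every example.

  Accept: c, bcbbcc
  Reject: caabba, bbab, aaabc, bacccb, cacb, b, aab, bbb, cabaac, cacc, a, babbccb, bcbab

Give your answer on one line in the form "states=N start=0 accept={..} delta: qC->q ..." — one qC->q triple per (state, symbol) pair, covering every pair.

Fold the examples into a partial DFA from state 0: repeatedly fix the first undefined (state, symbol) met by the shortest-then-alphabetical prefix, trying targets in increasing order and rejecting any under which an Accept and a Reject string meet in one state with the same remainder; add a state when all current targets are rejected. Accepting states are where Accept strings end.
a: 0a undefined. 0a->0: ok.
b: 0b undefined. 0b->0: no, c/aaabc meet in 0 with "c" left. Open state 1: 0b->1.
c: 0c undefined. 0c->0: no, c/cacc meet in 0. 0c->1: no, c/b meet in 1. Open state 2: 0c->2.
ba: 1a undefined. 1a->0: ok.
bb: 1b undefined. 1b->0: ok.
bc: 1c undefined. 1c->0: ok.
ca: 2a undefined. 2a->0: no, c/cabaac meet in 2. 2a->1: no, c/cabaac meet in 2. 2a->2: ok.
cab: 2b undefined. 2b->0: no, c/cabaac meet in 2. 2b->1: no, c/cabaac meet in 2. 2b->2: no, c/caabba meet in 2. Open state 3: 2b->3.
cac: 2c undefined. 2c->0: no, c/cacc meet in 2. 2c->1: no, bcbbcc/bbab meet in 1. 2c->2: no, c/cacc meet in 2. 2c->3: ok.
caba: 3a undefined. 3a->0: no, c/cabaac meet in 2. 3a->1: no, c/cabaac meet in 2. 3a->2: no, bcbbcc/cabaac meet in 3. 3a->3: ok.
cacb: 3b undefined. 3b->0: ok.
cacc: 3c undefined. 3c->0: ok.
All examples now run through 4 states with every (state, symbol) defined. Accept strings end in {2,3}, Reject strings end in {0,1}; accept={2,3}.

states=4 start=0 accept={2,3} delta: 0a->0 0b->1 0c->2 1a->0 1b->0 1c->0 2a->2 2b->3 2c->3 3a->3 3b->0 3c->0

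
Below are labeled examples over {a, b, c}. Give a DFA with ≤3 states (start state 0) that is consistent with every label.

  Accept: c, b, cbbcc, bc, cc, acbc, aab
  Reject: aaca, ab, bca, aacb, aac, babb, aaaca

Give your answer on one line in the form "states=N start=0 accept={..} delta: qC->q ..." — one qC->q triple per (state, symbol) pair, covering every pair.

State merging on the prefix tree: take the shortest (then alphabetical) example prefix whose next move is undefined and point that move at state 0, else 1, else 2, ...; a target is out if some Accept/Reject pair would then sit in one state with the same input left (inseparable). If every existing state is out, open a new one.
a: 0a undefined. 0a->0: no, c/aac meet in 0 with "c" left. Open state 1: 0a->1.
b: 0b undefined. 0b->0: ok.
c: 0c undefined. 0c->0: ok.
aa: 1a undefined. 1a->0: no, c/aacb meet in 0. 1a->1: no, aab/ab meet in 1 with "b" left. Open state 2: 1a->2.
ab: 1b undefined. 1b->0: no, c/ab meet in 0. 1b->1: ok.
ac: 1c undefined. 1c->0: ok.
aaa: 2a undefined. 2a->0: ok.
aab: 2b undefined. 2b->0: ok.
aac: 2c undefined. 2c->0: no, c/aacb meet in 0. 2c->1: ok.
All examples now run through 3 states with every (state, symbol) defined. Accept strings end in {0}, Reject strings end in {1,2}; accept={0}.

states=3 start=0 accept={0} delta: 0a->1 0b->0 0c->0 1a->2 1b->1 1c->0 2a->0 2b->0 2c->1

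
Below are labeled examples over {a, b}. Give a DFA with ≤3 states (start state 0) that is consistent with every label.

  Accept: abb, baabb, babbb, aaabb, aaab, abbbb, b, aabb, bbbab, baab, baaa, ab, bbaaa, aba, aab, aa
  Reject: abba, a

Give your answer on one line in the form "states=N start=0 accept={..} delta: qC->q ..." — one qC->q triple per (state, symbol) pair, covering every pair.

State merging on the prefix tree: take the shortest (then alphabetical) example prefix whose next move is undefined and point that move at state 0, else 1, else 2, ...; a target is out if some Accept/Reject pair would then sit in one state with the same input left (inseparable). If every existing state is out, open a new one.
a: 0a undefined. 0a->0: no, aa/a meet in 0. Open state 1: 0a->1.
b: 0b undefined. 0b->0: ok.
aa: 1a undefined. 1a->0: no, baaa/a meet in 1. 1a->1: no, baaa/a meet in 1. Open state 2: 1a->2.
ab: 1b undefined. 1b->0: no, aba/abba meet in 1. 1b->1: no, abb/a meet in 1. 1b->2: ok.
aaa: 2a undefined. 2a->0: ok.
aab: 2b undefined. 2b->0: ok.
All examples now run through 3 states with every (state, symbol) defined. Accept strings end in {0,2}, Reject strings end in {1}; accept={0,2}.

states=3 start=0 accept={0,2} delta: 0a->1 0b->0 1a->2 1b->2 2a->0 2b->0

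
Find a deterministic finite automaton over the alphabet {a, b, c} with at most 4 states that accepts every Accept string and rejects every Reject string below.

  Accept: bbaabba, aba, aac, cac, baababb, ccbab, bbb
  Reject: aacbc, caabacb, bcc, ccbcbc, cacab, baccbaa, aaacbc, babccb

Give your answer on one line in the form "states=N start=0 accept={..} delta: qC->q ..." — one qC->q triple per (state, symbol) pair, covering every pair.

Fold the examples into a partial DFA from state 0: repeatedly fix the first undefined (state, symbol) met by the shortest-then-alphabetical prefix, trying targets in increasing order and rejecting any under which an Accept and a Reject string meet in one state with the same remainder; add a state when all current targets are rejected. Accepting states are where Accept strings end.
a: 0a undefined. 0a->0: ok.
b: 0b undefined. 0b->0: ok.
c: 0c undefined. 0c->0: no, bbaabba/aacbc meet in 0. Open state 1: 0c->1.
ca: 1a undefined. 1a->0: no, bbaabba/cacab meet in 0. 1a->1: no, cac/bcc meet in 1 with "c" left. Open state 2: 1a->2.
cc: 1c undefined. 1c->0: no, bbaabba/bcc meet in 0. 1c->1: no, aac/bcc meet in 1. 1c->2: ok.
caa: 2a undefined. 2a->0: ok.
cac: 2c undefined. 2c->0: no, bbaabba/cacab meet in 0. 2c->1: ok.
ccb: 2b undefined. 2b->0: no, bbaabba/cacab meet in 0. 2b->1: no, bbaabba/baccbaa meet in 0. 2b->2: no, bbaabba/baccbaa meet in 0. Open state 3: 2b->3.
aacb: 1b undefined. 1b->0: no, bbaabba/caabacb meet in 0. 1b->1: no, aac/caabacb meet in 1. 1b->2: no, aac/aacbc meet in 1. 1b->3: ok.
ccba: 3a undefined. 3a->0: no, bbaabba/baccbaa meet in 0. 3a->1: no, ccbab/caabacb meet in 3. 3a->2: no, bbaabba/baccbaa meet in 0. 3a->3: ok.
ccbc: 3c undefined. 3c->0: no, bbaabba/aacbc meet in 0. 3c->1: no, aac/aacbc meet in 1. 3c->2: ok.
ccbab: 3b undefined. 3b->0: ok.
All examples now run through 4 states with every (state, symbol) defined. Accept strings end in {0,1}, Reject strings end in {2,3}; accept={0,1}.

states=4 start=0 accept={0,1} delta: 0a->0 0b->0 0c->1 1a->2 1b->3 1c->2 2a->0 2b->3 2c->1 3a->3 3b->0 3c->2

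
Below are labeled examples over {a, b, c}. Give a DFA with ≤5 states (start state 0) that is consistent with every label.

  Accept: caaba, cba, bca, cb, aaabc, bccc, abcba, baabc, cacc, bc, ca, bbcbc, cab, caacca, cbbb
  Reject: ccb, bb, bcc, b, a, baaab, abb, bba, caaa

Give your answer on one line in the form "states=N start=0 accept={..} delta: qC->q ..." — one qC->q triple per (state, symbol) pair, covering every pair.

Fold the examples into a partial DFA from state 0: repeatedly fix the first undefined (state, symbol) met by the shortest-then-alphabetical prefix, trying targets in increasing order and rejecting any under which an Accept and a Reject string meet in one state with the same remainder; add a state when all current targets are rejected. Accepting states are where Accept strings end.
a: 0a undefined. 0a->0: ok.
b: 0b undefined. 0b->0: ok.
c: 0c undefined. 0c->0: no, caaba/ccb meet in 0. Open state 1: 0c->1.
ca: 1a undefined. 1a->0: no, caaba/bb meet in 0. 1a->1: no, bca/caaa meet in 1. Open state 2: 1a->2.
cb: 1b undefined. 1b->0: no, cba/bb meet in 0. 1b->1: no, bbcbc/bcc meet in 1 with "c" left. 1b->2: ok.
cc: 1c undefined. 1c->0: ok.
caa: 2a undefined. 2a->0: no, caaba/ccb meet in 0. 2a->1: no, bca/caaa meet in 2. 2a->2: no, cba/caaa meet in 2. Open state 3: 2a->3.
cab: 2b undefined. 2b->0: no, cab/ccb meet in 0. 2b->1: ok.
cac: 2c undefined. 2c->0: no, bbcbc/ccb meet in 0. 2c->1: no, cacc/ccb meet in 0. 2c->2: ok.
caaa: 3a undefined. 3a->0: ok.
caab: 3b undefined. 3b->0: no, caaba/ccb meet in 0. 3b->1: ok.
caac: 3c undefined. 3c->0: ok.
All examples now run through 4 states with every (state, symbol) defined. Accept strings end in {1,2,3}, Reject strings end in {0}; accept={1,2,3}.

states=4 start=0 accept={1,2,3} delta: 0a->0 0b->0 0c->1 1a->2 1b->2 1c->0 2a->3 2b->1 2c->2 3a->0 3b->1 3c->0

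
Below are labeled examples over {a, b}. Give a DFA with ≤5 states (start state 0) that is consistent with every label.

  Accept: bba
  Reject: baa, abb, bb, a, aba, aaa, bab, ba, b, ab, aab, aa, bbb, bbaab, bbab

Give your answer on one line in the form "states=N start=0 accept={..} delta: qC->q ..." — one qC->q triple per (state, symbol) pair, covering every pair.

Grow the machine one transition at a time. Run the examples from 0; the earliest place one falls off (shortest prefix, ties alphabetical) gets sent to the lowest-numbered state that keeps every Accept/Reject pair distinguishable — a pair clashes when both reach the same state with identical unread suffix — and to a fresh state only if none does.
a: 0a undefined. 0a->0: ok.
b: 0b undefined. 0b->0: no, bba/baa meet in 0. Open state 1: 0b->1.
ba: 1a undefined. 1a->0: ok.
bb: 1b undefined. 1b->0: no, bba/baa meet in 0. 1b->1: no, bba/baa meet in 0. Open state 2: 1b->2.
bba: 2a undefined. 2a->0: no, bba/baa meet in 0. 2a->1: no, bba/bab meet in 1. 2a->2: no, bba/abb meet in 2. Open state 3: 2a->3.
bbb: 2b undefined. 2b->0: ok.
bbaa: 3a undefined. 3a->0: ok.
bbab: 3b undefined. 3b->0: ok.
All examples now run through 4 states with every (state, symbol) defined. Accept strings end in {3}, Reject strings end in {0,1,2}; accept={3}.

states=4 start=0 accept={3} delta: 0a->0 0b->1 1a->0 1b->2 2a->3 2b->0 3a->0 3b->0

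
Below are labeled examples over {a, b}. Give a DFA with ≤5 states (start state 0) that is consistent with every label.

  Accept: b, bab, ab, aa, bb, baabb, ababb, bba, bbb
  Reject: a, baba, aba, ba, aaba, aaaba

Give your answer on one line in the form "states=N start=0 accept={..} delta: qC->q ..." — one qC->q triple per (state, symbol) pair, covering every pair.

states=4 start=0 accept={0,2,3} delta: 0a->1 0b->2 1a->0 1b->0 2a->1 2b->3 3a->0 3b->0

Fold the examples into a partial DFA from state 0: repeatedly fix the first undefined (state, symbol) met by the shortest-then-alphabetical prefix, trying targets in increasing order and rejecting any under which an Accept and a Reject string meet in one state with the same remainder; add a state when all current targets are rejected. Accepting states are where Accept strings end.
a: 0a undefined. 0a->0: no, aa/a meet in 0. Open state 1: 0a->1.
b: 0b undefined. 0b->0: no, bba/a meet in 1. 0b->1: no, b/a meet in 1. Open state 2: 0b->2.
aa: 1a undefined. 1a->0: ok.
ab: 1b undefined. 1b->0: ok.
ba: 2a undefined. 2a->0: no, ab/baba meet in 0. 2a->1: ok.
bb: 2b undefined. 2b->0: no, bba/a meet in 1. 2b->1: no, bb/a meet in 1. 2b->2: no, bba/a meet in 1. Open state 3: 2b->3.
bba: 3a undefined. 3a->0: ok.
bbb: 3b undefined. 3b->0: ok.
All examples now run through 4 states with every (state, symbol) defined. Accept strings end in {0,2,3}, Reject strings end in {1}; accept={0,2,3}.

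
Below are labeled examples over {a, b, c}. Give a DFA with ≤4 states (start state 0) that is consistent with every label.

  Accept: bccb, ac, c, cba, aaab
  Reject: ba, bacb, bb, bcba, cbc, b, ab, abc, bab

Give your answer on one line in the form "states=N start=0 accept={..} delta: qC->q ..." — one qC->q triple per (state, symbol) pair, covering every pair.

states=4 start=0 accept={0,2} delta: 0a->1 0b->1 0c->2 1a->3 1b->3 1c->0 2a->0 2b->2 2c->1 3a->2 3b->1 3c->1

Grow the machine one transition at a time. Run the examples from 0; the earliest place one falls off (shortest prefix, ties alphabetical) gets sent to the lowest-numbered state that keeps every Accept/Reject pair distinguishable — a pair clashes when both reach the same state with identical unread suffix — and to a fresh state only if none does.
a: 0a undefined. 0a->0: no, aaab/b meet in 0 with "b" left. Open state 1: 0a->1.
b: 0b undefined. 0b->0: no, cba/bcba meet in 0 with "cba" left. 0b->1: ok.
c: 0c undefined. 0c->0: no, ac/cbc meet in 1 with "c" left. 0c->1: no, c/b meet in 1. Open state 2: 0c->2.
aa: 1a undefined. 1a->0: no, aaab/bb meet in 1 with "b" left. 1a->1: no, aaab/bb meet in 1 with "b" left. 1a->2: no, c/ba meet in 2. Open state 3: 1a->3.
ab: 1b undefined. 1b->0: no, c/abc meet in 2. 1b->1: no, ac/abc meet in 1 with "c" left. 1b->2: no, c/bb meet in 2. 1b->3: ok.
ac: 1c undefined. 1c->0: ok.
cb: 2b undefined. 2b->0: no, c/cbc meet in 2. 2b->1: no, bccb/b meet in 1. 2b->2: ok.
aaa: 3a undefined. 3a->0: no, aaab/b meet in 1. 3a->1: no, aaab/ba meet in 3. 3a->2: ok.
abc: 3c undefined. 3c->0: no, ac/abc meet in 0. 3c->1: ok.
bab: 3b undefined. 3b->0: no, ac/bab meet in 0. 3b->1: ok.
cba: 2a undefined. 2a->0: ok.
cbc: 2c undefined. 2c->0: no, ac/cbc meet in 0. 2c->1: ok.
All examples now run through 4 states with every (state, symbol) defined. Accept strings end in {0,2}, Reject strings end in {1,3}; accept={0,2}.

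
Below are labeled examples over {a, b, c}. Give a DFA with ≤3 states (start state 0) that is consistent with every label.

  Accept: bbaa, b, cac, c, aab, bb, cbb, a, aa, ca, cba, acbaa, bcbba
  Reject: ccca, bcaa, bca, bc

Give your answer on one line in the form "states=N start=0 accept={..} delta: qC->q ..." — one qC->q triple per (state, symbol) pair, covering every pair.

states=3 start=0 accept={0,1} delta: 0a->0 0b->1 0c->1 1a->0 1b->0 1c->2 2a->2 2b->0 2c->2

Grow the machine one transition at a time. Run the examples from 0; the earliest place one falls off (shortest prefix, ties alphabetical) gets sent to the lowest-numbered state that keeps every Accept/Reject pair distinguishable — a pair clashes when both reach the same state with identical unread suffix — and to a fresh state only if none does.
a: 0a undefined. 0a->0: ok.
b: 0b undefined. 0b->0: no, c/bc meet in 0 with "c" left. Open state 1: 0b->1.
c: 0c undefined. 0c->0: no, cac/ccca meet in 0. 0c->1: ok.
bb: 1b undefined. 1b->0: ok.
bc: 1c undefined. 1c->0: no, bbaa/bcaa meet in 0. 1c->1: no, b/bc meet in 1. Open state 2: 1c->2.
ca: 1a undefined. 1a->0: ok.
bca: 2a undefined. 2a->0: no, bbaa/bcaa meet in 0. 2a->1: no, bbaa/bcaa meet in 0. 2a->2: ok.
bcb: 2b undefined. 2b->0: ok.
ccc: 2c undefined. 2c->0: no, bbaa/ccca meet in 0. 2c->1: no, bbaa/ccca meet in 0. 2c->2: ok.
All examples now run through 3 states with every (state, symbol) defined. Accept strings end in {0,1}, Reject strings end in {2}; accept={0,1}.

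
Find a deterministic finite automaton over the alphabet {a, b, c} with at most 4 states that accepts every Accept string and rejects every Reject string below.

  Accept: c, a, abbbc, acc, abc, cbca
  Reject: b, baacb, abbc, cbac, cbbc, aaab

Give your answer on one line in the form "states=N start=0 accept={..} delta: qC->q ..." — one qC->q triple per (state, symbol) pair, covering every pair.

states=3 start=0 accept={0} delta: 0a->0 0b->1 0c->0 1a->2 1b->2 1c->0 2a->0 2b->0 2c->1

Fold the examples into a partial DFA from state 0: repeatedly fix the first undefined (state, symbol) met by the shortest-then-alphabetical prefix, trying targets in increasing order and rejecting any under which an Accept and a Reject string meet in one state with the same remainder; add a state when all current targets are rejected. Accepting states are where Accept strings end.
a: 0a undefined. 0a->0: ok.
b: 0b undefined. 0b->0: no, c/abbc meet in 0 with "c" left. Open state 1: 0b->1.
c: 0c undefined. 0c->0: ok.
ba: 1a undefined. 1a->0: no, c/cbac meet in 0. 1a->1: no, abc/cbac meet in 1 with "c" left. Open state 2: 1a->2.
abb: 1b undefined. 1b->0: no, c/abbc meet in 0. 1b->1: no, abbbc/abbc meet in 1 with "c" left. 1b->2: ok.
abc: 1c undefined. 1c->0: ok.
baa: 2a undefined. 2a->0: ok.
abbb: 2b undefined. 2b->0: ok.
abbc: 2c undefined. 2c->0: no, c/abbc meet in 0. 2c->1: ok.
All examples now run through 3 states with every (state, symbol) defined. Accept strings end in {0}, Reject strings end in {1}; accept={0}.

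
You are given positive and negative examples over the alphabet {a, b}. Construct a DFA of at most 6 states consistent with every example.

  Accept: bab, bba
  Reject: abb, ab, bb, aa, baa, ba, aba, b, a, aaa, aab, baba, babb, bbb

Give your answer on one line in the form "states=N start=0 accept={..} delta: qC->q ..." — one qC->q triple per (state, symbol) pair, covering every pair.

Fold the examples into a partial DFA from state 0: repeatedly fix the first undefined (state, symbol) met by the shortest-then-alphabetical prefix, trying targets in increasing order and rejecting any under which an Accept and a Reject string meet in one state with the same remainder; add a state when all current targets are rejected. Accepting states are where Accept strings end.
a: 0a undefined. 0a->0: ok.
b: 0b undefined. 0b->0: no, bab/abb meet in 0. Open state 1: 0b->1.
ba: 1a undefined. 1a->0: no, bab/ab meet in 1. 1a->1: no, bab/abb meet in 1 with "b" left. Open state 2: 1a->2.
bb: 1b undefined. 1b->0: no, bba/abb meet in 0. 1b->1: no, bba/ba meet in 2. 1b->2: no, bab/bbb meet in 2 with "b" left. Open state 3: 1b->3.
baa: 2a undefined. 2a->0: ok.
bab: 2b undefined. 2b->0: no, bab/aa meet in 0. 2b->1: no, bab/ab meet in 1. 2b->2: no, bab/ba meet in 2. 2b->3: no, bab/abb meet in 3. Open state 4: 2b->4.
bba: 3a undefined. 3a->0: no, bba/aa meet in 0. 3a->1: no, bba/ab meet in 1. 3a->2: no, bba/ba meet in 2. 3a->3: no, bba/abb meet in 3. 3a->4: ok.
bbb: 3b undefined. 3b->0: ok.
baba: 4a undefined. 4a->0: ok.
babb: 4b undefined. 4b->0: ok.
All examples now run through 5 states with every (state, symbol) defined. Accept strings end in {4}, Reject strings end in {0,1,2,3}; accept={4}.

states=5 start=0 accept={4} delta: 0a->0 0b->1 1a->2 1b->3 2a->0 2b->4 3a->4 3b->0 4a->0 4b->0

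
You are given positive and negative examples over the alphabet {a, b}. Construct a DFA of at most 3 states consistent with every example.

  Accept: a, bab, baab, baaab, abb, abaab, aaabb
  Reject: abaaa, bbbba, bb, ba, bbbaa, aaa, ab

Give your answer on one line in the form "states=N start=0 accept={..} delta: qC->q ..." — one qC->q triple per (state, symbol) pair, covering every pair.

State merging on the prefix tree: take the shortest (then alphabetical) example prefix whose next move is undefined and point that move at state 0, else 1, else 2, ...; a target is out if some Accept/Reject pair would then sit in one state with the same input left (inseparable). If every existing state is out, open a new one.
a: 0a undefined. 0a->0: no, a/aaa meet in 0. Open state 1: 0a->1.
b: 0b undefined. 0b->0: no, a/bbbba meet in 1. 0b->1: ok.
aa: 1a undefined. 1a->0: no, a/aaa meet in 1. 1a->1: no, a/ba meet in 1. Open state 2: 1a->2.
ab: 1b undefined. 1b->0: no, a/bbbba meet in 1. 1b->1: no, a/bb meet in 1. 1b->2: ok.
aaa: 2a undefined. 2a->0: no, baaab/abaaa meet in 2. 2a->1: no, a/abaaa meet in 1. 2a->2: ok.
abb: 2b undefined. 2b->0: ok.
All examples now run through 3 states with every (state, symbol) defined. Accept strings end in {0,1}, Reject strings end in {2}; accept={0,1}.

states=3 start=0 accept={0,1} delta: 0a->1 0b->1 1a->2 1b->2 2a->2 2b->0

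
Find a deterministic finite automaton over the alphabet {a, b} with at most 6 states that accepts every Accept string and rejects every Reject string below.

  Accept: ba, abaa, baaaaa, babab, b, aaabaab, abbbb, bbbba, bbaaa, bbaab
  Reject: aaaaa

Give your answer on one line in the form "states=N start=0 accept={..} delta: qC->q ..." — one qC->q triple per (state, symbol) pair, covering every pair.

states=2 start=0 accept={1} delta: 0a->0 0b->1 1a->1 1b->1

State merging on the prefix tree: take the shortest (then alphabetical) example prefix whose next move is undefined and point that move at state 0, else 1, else 2, ...; a target is out if some Accept/Reject pair would then sit in one state with the same input left (inseparable). If every existing state is out, open a new one.
a: 0a undefined. 0a->0: ok.
b: 0b undefined. 0b->0: no, ba/aaaaa meet in 0. Open state 1: 0b->1.
ba: 1a undefined. 1a->0: no, ba/aaaaa meet in 0. 1a->1: ok.
bb: 1b undefined. 1b->0: no, aaabaab/aaaaa meet in 0. 1b->1: ok.
All examples now run through 2 states with every (state, symbol) defined. Accept strings end in {1}, Reject strings end in {0}; accept={1}.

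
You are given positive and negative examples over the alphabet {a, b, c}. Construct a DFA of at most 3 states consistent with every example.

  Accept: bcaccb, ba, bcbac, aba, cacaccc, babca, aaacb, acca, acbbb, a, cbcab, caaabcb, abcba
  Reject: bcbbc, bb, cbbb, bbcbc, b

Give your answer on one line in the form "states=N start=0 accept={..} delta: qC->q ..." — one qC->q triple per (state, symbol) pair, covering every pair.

states=3 start=0 accept={1,2} delta: 0a->1 0b->0 0c->0 1a->0 1b->2 1c->2 2a->1 2b->2 2c->2

State merging on the prefix tree: take the shortest (then alphabetical) example prefix whose next move is undefined and point that move at state 0, else 1, else 2, ...; a target is out if some Accept/Reject pair would then sit in one state with the same input left (inseparable). If every existing state is out, open a new one.
a: 0a undefined. 0a->0: no, acbbb/cbbb meet in 0 with "cbbb" left. Open state 1: 0a->1.
b: 0b undefined. 0b->0: ok.
c: 0c undefined. 0c->0: ok.
aa: 1a undefined. 1a->0: ok.
ab: 1b undefined. 1b->0: no, cbcab/bcbbc meet in 0. 1b->1: no, aba/bcbbc meet in 0. Open state 2: 1b->2.
ac: 1c undefined. 1c->0: no, bcaccb/bcbbc meet in 0. 1c->1: no, cacaccc/bcbbc meet in 0. 1c->2: ok.
aba: 2a undefined. 2a->0: no, aba/bcbbc meet in 0. 2a->1: ok.
abc: 2c undefined. 2c->0: no, bcaccb/bcbbc meet in 0. 2c->1: no, babca/bcbbc meet in 0. 2c->2: ok.
acb: 2b undefined. 2b->0: no, bcaccb/bcbbc meet in 0. 2b->1: no, abcba/bcbbc meet in 0. 2b->2: ok.
All examples now run through 3 states with every (state, symbol) defined. Accept strings end in {1,2}, Reject strings end in {0}; accept={1,2}.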